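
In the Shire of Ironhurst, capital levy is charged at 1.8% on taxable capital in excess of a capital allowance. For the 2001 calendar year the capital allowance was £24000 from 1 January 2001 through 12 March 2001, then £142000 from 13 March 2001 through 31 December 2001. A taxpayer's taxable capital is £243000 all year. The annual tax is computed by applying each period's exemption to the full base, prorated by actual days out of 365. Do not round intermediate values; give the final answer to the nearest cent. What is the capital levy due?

1 January – 12 March 2001: 71 days, exemption £24000 → (£243000 − £24000) × 1.8% × 71/365 = £766.8000
13 March – 31 December 2001: 294 days, exemption £142000 → (£243000 − £142000) × 1.8% × 294/365 = £1464.3616
Total = £2231.1616

£2231.16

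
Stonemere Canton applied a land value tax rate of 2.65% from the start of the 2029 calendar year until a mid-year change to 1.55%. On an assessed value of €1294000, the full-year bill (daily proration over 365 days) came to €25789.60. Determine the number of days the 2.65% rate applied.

Let d = days at the first rate; then 365 − d days at the second rate.
€1294000 × [2.65%·d + 1.55%·(365−d)] / 365 = €25789.60
Solving gives d = 147, so the new rate took effect on 28 May 2029.

147 days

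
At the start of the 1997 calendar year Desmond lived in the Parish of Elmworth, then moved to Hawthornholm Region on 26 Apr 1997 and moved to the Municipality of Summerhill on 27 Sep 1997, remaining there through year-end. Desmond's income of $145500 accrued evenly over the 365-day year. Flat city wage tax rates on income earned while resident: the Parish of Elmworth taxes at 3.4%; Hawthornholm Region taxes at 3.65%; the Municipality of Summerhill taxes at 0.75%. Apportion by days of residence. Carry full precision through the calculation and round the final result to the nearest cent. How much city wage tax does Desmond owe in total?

$4086.36

The Parish of Elmworth, 1 Jan – 25 Apr 1997: 115 days → $145500 × 3.4% × 115/365 = $1558.6438
Hawthornholm Region, 26 Apr – 26 Sep 1997: 154 days → $145500 × 3.65% × 154/365 = $2240.7000
The Municipality of Summerhill, 27 Sep – 31 Dec 1997: 96 days → $145500 × 0.75% × 96/365 = $287.0137
Total = $4086.3575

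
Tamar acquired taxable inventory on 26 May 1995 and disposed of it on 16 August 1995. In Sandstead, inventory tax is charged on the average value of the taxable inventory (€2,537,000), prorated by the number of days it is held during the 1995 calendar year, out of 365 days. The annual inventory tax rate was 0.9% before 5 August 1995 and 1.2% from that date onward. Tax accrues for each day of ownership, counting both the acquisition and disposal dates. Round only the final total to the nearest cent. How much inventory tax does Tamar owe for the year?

26 May – 4 August 1995: 71 days at 0.9% → €2,537,000 × 0.9% × 71/365 = €4,441.4877
5 August – 16 August 1995: 12 days at 1.2% → €2,537,000 × 1.2% × 12/365 = €1,000.8986
Total = €5,442.3863

€5,442.39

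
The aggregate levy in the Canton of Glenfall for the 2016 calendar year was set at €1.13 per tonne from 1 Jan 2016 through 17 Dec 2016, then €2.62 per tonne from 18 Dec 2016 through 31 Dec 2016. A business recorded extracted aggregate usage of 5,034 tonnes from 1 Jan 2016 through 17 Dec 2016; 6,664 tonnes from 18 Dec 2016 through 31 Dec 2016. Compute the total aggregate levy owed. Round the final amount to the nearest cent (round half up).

€23,148.10

1 Jan – 17 Dec 2016: 5,034 tonnes at €1.13/tonne → €5,688.42
18 Dec – 31 Dec 2016: 6,664 tonnes at €2.62/tonne → €17,459.68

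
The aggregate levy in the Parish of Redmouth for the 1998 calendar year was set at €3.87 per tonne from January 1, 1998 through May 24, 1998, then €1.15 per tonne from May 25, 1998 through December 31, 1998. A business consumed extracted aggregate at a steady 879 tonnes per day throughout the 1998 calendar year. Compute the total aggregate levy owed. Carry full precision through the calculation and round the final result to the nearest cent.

January 1 – May 24, 1998: 144 days × 879 tonnes/day = 126,576 tonnes at €3.87/tonne → €489,849.12
May 25 – December 31, 1998: 221 days × 879 tonnes/day = 194,259 tonnes at €1.15/tonne → €223,397.85

€713,246.97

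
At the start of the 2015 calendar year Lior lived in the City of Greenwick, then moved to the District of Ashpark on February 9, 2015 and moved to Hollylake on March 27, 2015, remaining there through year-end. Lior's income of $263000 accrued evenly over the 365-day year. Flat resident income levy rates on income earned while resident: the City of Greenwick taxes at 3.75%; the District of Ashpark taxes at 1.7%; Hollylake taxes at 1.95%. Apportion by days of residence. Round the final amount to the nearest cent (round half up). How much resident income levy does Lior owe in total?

The City of Greenwick, January 1 – February 8, 2015: 39 days → $263000 × 3.75% × 39/365 = $1053.8014
The District of Ashpark, February 9 – March 26, 2015: 46 days → $263000 × 1.7% × 46/365 = $563.4685
Hollylake, March 27 – December 31, 2015: 280 days → $263000 × 1.95% × 280/365 = $3934.1918
Total = $5551.4616

$5551.46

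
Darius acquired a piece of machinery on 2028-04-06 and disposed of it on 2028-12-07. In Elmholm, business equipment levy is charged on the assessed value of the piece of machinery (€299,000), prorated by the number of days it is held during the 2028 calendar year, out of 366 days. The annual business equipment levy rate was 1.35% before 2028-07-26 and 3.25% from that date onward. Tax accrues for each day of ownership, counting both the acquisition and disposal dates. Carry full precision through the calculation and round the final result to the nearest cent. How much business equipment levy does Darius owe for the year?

€4,808.51

2028-04-06 to 2028-07-25: 111 days at 1.35% → €299,000 × 1.35% × 111/366 = €1,224.1844
2028-07-26 to 2028-12-07: 135 days at 3.25% → €299,000 × 3.25% × 135/366 = €3,584.3238
Total = €4,808.5082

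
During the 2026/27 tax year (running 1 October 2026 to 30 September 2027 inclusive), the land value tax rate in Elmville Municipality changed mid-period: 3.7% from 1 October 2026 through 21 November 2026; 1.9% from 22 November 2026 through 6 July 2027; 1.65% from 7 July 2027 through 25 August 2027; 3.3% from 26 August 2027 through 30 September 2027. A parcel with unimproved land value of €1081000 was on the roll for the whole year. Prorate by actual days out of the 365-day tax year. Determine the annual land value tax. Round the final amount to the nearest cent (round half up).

1 October – 21 November 2026: 52 days at 3.7% → €1081000 × 3.7% × 52/365 = €5698.2027
22 November 2026 – 6 July 2027: 227 days at 1.9% → €1081000 × 1.9% × 227/365 = €12773.5699
7 July – 25 August 2027: 50 days at 1.65% → €1081000 × 1.65% × 50/365 = €2443.3562
26 August – 30 September 2027: 36 days at 3.3% → €1081000 × 3.3% × 36/365 = €3518.4329
Total = €24433.5616

€24433.56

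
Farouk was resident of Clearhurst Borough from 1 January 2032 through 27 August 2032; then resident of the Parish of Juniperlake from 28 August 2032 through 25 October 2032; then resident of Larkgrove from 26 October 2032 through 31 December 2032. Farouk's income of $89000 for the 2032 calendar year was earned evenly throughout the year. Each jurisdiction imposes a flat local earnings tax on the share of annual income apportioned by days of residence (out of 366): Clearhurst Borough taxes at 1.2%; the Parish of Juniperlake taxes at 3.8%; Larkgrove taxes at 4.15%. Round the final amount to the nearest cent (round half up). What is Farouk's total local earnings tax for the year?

Clearhurst Borough, 1 January – 27 August 2032: 240 days → $89000 × 1.2% × 240/366 = $700.3279
The Parish of Juniperlake, 28 August – 25 October 2032: 59 days → $89000 × 3.8% × 59/366 = $545.1858
Larkgrove, 26 October – 31 December 2032: 67 days → $89000 × 4.15% × 67/366 = $676.1325
Total = $1921.6462

$1921.65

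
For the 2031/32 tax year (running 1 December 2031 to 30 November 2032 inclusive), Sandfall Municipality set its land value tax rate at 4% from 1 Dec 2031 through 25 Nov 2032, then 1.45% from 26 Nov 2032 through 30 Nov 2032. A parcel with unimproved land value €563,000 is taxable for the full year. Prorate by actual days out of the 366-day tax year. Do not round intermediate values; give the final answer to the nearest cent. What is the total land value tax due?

€22,323.87

1 Dec 2031 – 25 Nov 2032: 361 days at 4% → €563,000 × 4% × 361/366 = €22,212.3497
26 Nov – 30 Nov 2032: 5 days at 1.45% → €563,000 × 1.45% × 5/366 = €111.5232
Total = €22,323.8730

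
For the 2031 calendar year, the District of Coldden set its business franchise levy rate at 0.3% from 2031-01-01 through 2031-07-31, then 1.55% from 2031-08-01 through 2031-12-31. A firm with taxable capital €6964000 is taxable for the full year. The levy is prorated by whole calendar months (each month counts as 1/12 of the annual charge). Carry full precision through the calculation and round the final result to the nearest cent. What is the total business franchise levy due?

2031-01-01 to 2031-07-31: 7 months at 0.3% → €6964000 × 0.3% × 7/12 = €12187.0000
2031-08-01 to 2031-12-31: 5 months at 1.55% → €6964000 × 1.55% × 5/12 = €44975.8333
Total = €57162.8333

€57162.83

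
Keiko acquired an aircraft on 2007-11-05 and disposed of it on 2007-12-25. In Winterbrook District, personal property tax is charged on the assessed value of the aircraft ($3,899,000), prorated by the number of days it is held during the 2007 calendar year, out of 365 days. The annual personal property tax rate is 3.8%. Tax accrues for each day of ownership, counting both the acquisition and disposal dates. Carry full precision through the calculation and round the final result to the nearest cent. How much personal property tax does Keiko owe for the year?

$20,702.09

Days held (2007-11-05 to 2007-12-25): 51 out of 365
Tax = $3,899,000 × 3.8% × 51/365 = $20,702.0877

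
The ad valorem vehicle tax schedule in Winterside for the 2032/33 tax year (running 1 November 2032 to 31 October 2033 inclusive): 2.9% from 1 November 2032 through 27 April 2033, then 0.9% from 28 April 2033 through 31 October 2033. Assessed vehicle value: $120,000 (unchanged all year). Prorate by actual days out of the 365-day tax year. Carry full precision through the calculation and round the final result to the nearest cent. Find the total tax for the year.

1 November 2032 – 27 April 2033: 178 days at 2.9% → $120,000 × 2.9% × 178/365 = $1,697.0959
28 April – 31 October 2033: 187 days at 0.9% → $120,000 × 0.9% × 187/365 = $553.3151
Total = $2,250.4110

$2,250.41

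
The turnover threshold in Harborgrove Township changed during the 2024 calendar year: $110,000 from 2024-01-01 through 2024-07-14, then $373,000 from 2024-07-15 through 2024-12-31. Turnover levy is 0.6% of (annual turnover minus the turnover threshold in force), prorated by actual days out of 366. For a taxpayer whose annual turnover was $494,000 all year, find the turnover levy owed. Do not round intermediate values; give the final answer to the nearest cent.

2024-01-01 to 2024-07-14: 196 days, exemption $110,000 → ($494,000 − $110,000) × 0.6% × 196/366 = $1,233.8361
2024-07-15 to 2024-12-31: 170 days, exemption $373,000 → ($494,000 − $373,000) × 0.6% × 170/366 = $337.2131
Total = $1,571.0492

$1,571.05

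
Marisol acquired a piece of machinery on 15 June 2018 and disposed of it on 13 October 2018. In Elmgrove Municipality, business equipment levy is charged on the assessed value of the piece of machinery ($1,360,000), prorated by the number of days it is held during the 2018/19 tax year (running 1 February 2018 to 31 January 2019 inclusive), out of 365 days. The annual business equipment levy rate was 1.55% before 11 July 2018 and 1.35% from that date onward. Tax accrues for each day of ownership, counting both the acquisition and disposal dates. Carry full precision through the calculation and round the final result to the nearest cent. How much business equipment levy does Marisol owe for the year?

$6,280.22

15 June – 10 July 2018: 26 days at 1.55% → $1,360,000 × 1.55% × 26/365 = $1,501.5890
11 July – 13 October 2018: 95 days at 1.35% → $1,360,000 × 1.35% × 95/365 = $4,778.6301
Total = $6,280.2192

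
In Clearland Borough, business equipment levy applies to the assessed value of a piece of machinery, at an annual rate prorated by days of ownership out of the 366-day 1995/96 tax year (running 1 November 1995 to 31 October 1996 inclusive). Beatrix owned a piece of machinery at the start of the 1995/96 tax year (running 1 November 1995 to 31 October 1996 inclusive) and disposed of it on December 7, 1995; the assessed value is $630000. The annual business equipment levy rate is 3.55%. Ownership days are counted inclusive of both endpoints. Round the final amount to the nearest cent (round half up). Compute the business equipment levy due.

Days held (November 1 – December 7, 1995): 37 out of 366
Tax = $630000 × 3.55% × 37/366 = $2260.9426

$2260.94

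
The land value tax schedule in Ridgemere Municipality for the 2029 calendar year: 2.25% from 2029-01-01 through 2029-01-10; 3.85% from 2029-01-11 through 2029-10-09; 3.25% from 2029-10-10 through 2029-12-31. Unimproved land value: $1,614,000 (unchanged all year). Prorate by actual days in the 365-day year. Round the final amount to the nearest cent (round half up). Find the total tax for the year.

$59,229.38

2029-01-01 to 2029-01-10: 10 days at 2.25% → $1,614,000 × 2.25% × 10/365 = $994.9315
2029-01-11 to 2029-10-09: 272 days at 3.85% → $1,614,000 × 3.85% × 272/365 = $46,306.3233
2029-10-10 to 2029-12-31: 83 days at 3.25% → $1,614,000 × 3.25% × 83/365 = $11,928.1233
Total = $59,229.3781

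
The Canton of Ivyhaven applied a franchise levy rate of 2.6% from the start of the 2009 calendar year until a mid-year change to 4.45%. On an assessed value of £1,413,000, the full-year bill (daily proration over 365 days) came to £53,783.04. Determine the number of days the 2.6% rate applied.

Let d = days at the first rate; then 365 − d days at the second rate.
£1,413,000 × [2.6%·d + 4.45%·(365−d)] / 365 = £53,783.04
Solving gives d = 127, so the new rate took effect on May 8, 2009.

127 days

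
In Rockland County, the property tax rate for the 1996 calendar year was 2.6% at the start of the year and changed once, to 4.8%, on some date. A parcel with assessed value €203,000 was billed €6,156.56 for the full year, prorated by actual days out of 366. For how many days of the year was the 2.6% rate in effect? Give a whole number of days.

294 days

Let d = days at the first rate; then 366 − d days at the second rate.
€203,000 × [2.6%·d + 4.8%·(366−d)] / 366 = €6,156.56
Solving gives d = 294, so the new rate took effect on 21 Oct 1996.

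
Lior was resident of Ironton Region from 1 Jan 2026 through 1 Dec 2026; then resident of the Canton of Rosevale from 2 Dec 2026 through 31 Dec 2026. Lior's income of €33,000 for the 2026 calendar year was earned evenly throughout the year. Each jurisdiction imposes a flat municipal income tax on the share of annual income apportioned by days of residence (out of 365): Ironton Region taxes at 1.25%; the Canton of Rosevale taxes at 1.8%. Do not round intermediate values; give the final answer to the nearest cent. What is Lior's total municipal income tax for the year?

€427.42

Ironton Region, 1 Jan – 1 Dec 2026: 335 days → €33,000 × 1.25% × 335/365 = €378.5959
The Canton of Rosevale, 2 Dec – 31 Dec 2026: 30 days → €33,000 × 1.8% × 30/365 = €48.8219
Total = €427.4178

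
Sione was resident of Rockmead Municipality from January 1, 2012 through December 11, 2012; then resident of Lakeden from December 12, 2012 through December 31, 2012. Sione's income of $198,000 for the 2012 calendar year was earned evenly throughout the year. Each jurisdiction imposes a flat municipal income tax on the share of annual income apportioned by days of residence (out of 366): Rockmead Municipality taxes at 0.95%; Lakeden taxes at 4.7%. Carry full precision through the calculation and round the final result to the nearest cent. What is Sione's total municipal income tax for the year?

Rockmead Municipality, January 1 – December 11, 2012: 346 days → $198,000 × 0.95% × 346/366 = $1,778.2131
Lakeden, December 12 – December 31, 2012: 20 days → $198,000 × 4.7% × 20/366 = $508.5246
Total = $2,286.7377

$2,286.74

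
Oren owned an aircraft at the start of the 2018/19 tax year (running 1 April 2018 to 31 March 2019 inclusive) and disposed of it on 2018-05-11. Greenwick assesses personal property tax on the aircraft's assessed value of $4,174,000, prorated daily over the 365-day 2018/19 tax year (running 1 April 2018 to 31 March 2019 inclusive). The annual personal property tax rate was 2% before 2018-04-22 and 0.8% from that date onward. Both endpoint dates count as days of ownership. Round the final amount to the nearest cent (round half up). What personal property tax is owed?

$6,632.66

2018-04-01 to 2018-04-21: 21 days at 2% → $4,174,000 × 2% × 21/365 = $4,802.9589
2018-04-22 to 2018-05-11: 20 days at 0.8% → $4,174,000 × 0.8% × 20/365 = $1,829.6986
Total = $6,632.6575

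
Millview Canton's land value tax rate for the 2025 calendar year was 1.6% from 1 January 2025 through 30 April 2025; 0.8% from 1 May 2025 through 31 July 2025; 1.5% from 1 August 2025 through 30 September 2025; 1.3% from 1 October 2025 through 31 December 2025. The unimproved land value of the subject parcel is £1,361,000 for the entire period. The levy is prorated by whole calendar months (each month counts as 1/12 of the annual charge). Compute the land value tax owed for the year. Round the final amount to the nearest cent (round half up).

1 January – 30 April 2025: 4 months at 1.6% → £1,361,000 × 1.6% × 4/12 = £7,258.6667
1 May – 31 July 2025: 3 months at 0.8% → £1,361,000 × 0.8% × 3/12 = £2,722.0000
1 August – 30 September 2025: 2 months at 1.5% → £1,361,000 × 1.5% × 2/12 = £3,402.5000
1 October – 31 December 2025: 3 months at 1.3% → £1,361,000 × 1.3% × 3/12 = £4,423.2500
Total = £17,806.4167

£17,806.42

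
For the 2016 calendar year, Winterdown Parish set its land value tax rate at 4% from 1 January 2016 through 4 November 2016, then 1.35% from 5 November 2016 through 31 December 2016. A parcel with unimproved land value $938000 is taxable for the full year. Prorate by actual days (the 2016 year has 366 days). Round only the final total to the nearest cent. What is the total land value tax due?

$33648.83

1 January – 4 November 2016: 309 days at 4% → $938000 × 4% × 309/366 = $31676.7213
5 November – 31 December 2016: 57 days at 1.35% → $938000 × 1.35% × 57/366 = $1972.1066
Total = $33648.8279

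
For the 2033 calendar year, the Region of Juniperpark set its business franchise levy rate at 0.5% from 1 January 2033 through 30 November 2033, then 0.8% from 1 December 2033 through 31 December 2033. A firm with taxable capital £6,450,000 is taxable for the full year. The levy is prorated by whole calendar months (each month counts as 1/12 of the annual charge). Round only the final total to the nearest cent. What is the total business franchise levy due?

£33,862.50

1 January – 30 November 2033: 11 months at 0.5% → £6,450,000 × 0.5% × 11/12 = £29,562.5000
1 December – 31 December 2033: 1 month at 0.8% → £6,450,000 × 0.8% × 1/12 = £4,300.0000
Total = £33,862.5000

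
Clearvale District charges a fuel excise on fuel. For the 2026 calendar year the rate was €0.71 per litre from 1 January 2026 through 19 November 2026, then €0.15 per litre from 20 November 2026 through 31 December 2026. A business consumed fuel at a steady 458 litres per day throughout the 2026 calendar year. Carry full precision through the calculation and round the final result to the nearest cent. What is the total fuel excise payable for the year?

€107,918.54

1 January – 19 November 2026: 323 days × 458 litres/day = 147,934 litres at €0.71/litre → €105,033.14
20 November – 31 December 2026: 42 days × 458 litres/day = 19,236 litres at €0.15/litre → €2,885.40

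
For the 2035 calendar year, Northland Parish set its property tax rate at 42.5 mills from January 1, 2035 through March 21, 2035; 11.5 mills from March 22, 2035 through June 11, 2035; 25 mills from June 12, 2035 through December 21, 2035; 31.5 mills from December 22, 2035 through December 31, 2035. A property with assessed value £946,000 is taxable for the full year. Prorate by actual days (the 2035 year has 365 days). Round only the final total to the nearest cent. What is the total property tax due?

£24,577.86

January 1 – March 21, 2035: 80 days at 42.5 mills → £946,000 × 4.25% × 80/365 = £8,812.0548
March 22 – June 11, 2035: 82 days at 11.5 mills → £946,000 × 1.15% × 82/365 = £2,444.0493
June 12 – December 21, 2035: 193 days at 25 mills → £946,000 × 2.5% × 193/365 = £12,505.3425
December 22 – December 31, 2035: 10 days at 31.5 mills → £946,000 × 3.15% × 10/365 = £816.4110
Total = £24,577.8575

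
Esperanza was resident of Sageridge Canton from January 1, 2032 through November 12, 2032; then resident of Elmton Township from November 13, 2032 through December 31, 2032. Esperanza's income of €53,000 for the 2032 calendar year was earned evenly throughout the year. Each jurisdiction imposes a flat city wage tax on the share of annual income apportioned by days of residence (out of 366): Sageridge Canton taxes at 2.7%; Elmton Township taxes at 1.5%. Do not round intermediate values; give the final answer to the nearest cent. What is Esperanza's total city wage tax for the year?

Sageridge Canton, January 1 – November 12, 2032: 317 days → €53,000 × 2.7% × 317/366 = €1,239.4180
Elmton Township, November 13 – December 31, 2032: 49 days → €53,000 × 1.5% × 49/366 = €106.4344
Total = €1,345.8525

€1,345.85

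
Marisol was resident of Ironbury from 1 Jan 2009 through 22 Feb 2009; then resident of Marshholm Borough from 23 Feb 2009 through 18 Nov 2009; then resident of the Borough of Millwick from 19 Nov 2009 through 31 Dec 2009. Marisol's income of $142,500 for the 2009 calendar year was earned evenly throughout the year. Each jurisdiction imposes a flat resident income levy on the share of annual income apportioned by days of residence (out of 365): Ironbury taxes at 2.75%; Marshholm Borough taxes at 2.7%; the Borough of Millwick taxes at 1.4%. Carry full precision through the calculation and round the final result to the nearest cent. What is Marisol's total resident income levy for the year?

$3,639.61

Ironbury, 1 Jan – 22 Feb 2009: 53 days → $142,500 × 2.75% × 53/365 = $569.0240
Marshholm Borough, 23 Feb – 18 Nov 2009: 269 days → $142,500 × 2.7% × 269/365 = $2,835.5548
The Borough of Millwick, 19 Nov – 31 Dec 2009: 43 days → $142,500 × 1.4% × 43/365 = $235.0274
Total = $3,639.6062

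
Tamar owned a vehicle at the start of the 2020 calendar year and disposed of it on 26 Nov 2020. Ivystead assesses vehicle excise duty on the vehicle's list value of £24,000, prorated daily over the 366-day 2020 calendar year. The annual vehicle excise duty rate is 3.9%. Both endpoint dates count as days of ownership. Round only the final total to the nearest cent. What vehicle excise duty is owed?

Days held (1 Jan – 26 Nov 2020): 331 out of 366
Tax = £24,000 × 3.9% × 331/366 = £846.4918

£846.49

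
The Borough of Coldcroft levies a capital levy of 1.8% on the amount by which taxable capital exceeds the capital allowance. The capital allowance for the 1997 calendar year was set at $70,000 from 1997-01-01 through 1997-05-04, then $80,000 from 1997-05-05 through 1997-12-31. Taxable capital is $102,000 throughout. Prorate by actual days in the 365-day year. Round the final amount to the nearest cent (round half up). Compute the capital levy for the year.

$457.15

1997-01-01 to 1997-05-04: 124 days, exemption $70,000 → ($102,000 − $70,000) × 1.8% × 124/365 = $195.6822
1997-05-05 to 1997-12-31: 241 days, exemption $80,000 → ($102,000 − $80,000) × 1.8% × 241/365 = $261.4685
Total = $457.1507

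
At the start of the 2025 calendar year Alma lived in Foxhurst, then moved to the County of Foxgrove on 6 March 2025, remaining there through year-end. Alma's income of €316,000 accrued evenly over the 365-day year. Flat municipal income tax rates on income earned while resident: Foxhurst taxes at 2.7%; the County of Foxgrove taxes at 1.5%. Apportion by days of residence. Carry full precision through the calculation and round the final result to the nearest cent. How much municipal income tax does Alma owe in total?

Foxhurst, 1 January – 5 March 2025: 64 days → €316,000 × 2.7% × 64/365 = €1,496.0219
The County of Foxgrove, 6 March – 31 December 2025: 301 days → €316,000 × 1.5% × 301/365 = €3,908.8767
Total = €5,404.8986

€5,404.90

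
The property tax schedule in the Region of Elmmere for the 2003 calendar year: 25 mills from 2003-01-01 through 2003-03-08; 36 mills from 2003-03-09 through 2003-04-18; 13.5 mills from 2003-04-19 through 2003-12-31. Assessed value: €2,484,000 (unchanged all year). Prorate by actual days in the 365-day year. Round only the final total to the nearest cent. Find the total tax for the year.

2003-01-01 to 2003-03-08: 67 days at 25 mills → €2,484,000 × 2.5% × 67/365 = €11,399.1781
2003-03-09 to 2003-04-18: 41 days at 36 mills → €2,484,000 × 3.6% × 41/365 = €10,044.8877
2003-04-19 to 2003-12-31: 257 days at 13.5 mills → €2,484,000 × 1.35% × 257/365 = €23,611.6110
Total = €45,055.6767

€45,055.68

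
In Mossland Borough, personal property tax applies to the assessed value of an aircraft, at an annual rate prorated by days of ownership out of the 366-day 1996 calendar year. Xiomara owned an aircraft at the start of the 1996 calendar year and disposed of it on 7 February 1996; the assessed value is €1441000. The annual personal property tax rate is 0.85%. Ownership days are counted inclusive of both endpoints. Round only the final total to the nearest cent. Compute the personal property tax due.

€1271.70

Days held (1 January – 7 February 1996): 38 out of 366
Tax = €1441000 × 0.85% × 38/366 = €1271.7022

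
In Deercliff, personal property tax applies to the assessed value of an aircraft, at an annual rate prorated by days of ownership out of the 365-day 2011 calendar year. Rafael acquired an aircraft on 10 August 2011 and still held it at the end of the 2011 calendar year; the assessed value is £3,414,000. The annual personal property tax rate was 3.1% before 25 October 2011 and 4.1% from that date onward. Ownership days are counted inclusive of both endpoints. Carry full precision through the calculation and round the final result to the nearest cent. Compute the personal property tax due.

10 August – 24 October 2011: 76 days at 3.1% → £3,414,000 × 3.1% × 76/365 = £22,036.6685
25 October – 31 December 2011: 68 days at 4.1% → £3,414,000 × 4.1% × 68/365 = £26,077.3479
Total = £48,114.0164

£48,114.02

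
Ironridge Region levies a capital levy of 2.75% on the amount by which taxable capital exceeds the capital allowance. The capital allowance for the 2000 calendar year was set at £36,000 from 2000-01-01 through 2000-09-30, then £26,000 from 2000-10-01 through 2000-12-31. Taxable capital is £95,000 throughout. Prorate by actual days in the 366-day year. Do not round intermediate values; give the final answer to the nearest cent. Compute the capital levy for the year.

£1,691.63

2000-01-01 to 2000-09-30: 274 days, exemption £36,000 → (£95,000 − £36,000) × 2.75% × 274/366 = £1,214.6585
2000-10-01 to 2000-12-31: 92 days, exemption £26,000 → (£95,000 − £26,000) × 2.75% × 92/366 = £476.9672
Total = £1,691.6257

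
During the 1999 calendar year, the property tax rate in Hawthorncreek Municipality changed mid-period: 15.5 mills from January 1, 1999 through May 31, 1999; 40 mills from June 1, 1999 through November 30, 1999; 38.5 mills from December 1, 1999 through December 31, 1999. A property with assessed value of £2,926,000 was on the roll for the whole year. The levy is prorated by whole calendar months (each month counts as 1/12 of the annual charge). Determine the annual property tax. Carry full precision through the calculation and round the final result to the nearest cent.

January 1 – May 31, 1999: 5 months at 15.5 mills → £2,926,000 × 1.55% × 5/12 = £18,897.0833
June 1 – November 30, 1999: 6 months at 40 mills → £2,926,000 × 4% × 6/12 = £58,520.0000
December 1 – December 31, 1999: 1 month at 38.5 mills → £2,926,000 × 3.85% × 1/12 = £9,387.5833
Total = £86,804.6667

£86,804.67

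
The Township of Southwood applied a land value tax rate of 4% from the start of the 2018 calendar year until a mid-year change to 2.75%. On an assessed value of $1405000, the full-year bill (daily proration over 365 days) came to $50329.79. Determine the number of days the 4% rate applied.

243 days

Let d = days at the first rate; then 365 − d days at the second rate.
$1405000 × [4%·d + 2.75%·(365−d)] / 365 = $50329.79
Solving gives d = 243, so the new rate took effect on September 1, 2018.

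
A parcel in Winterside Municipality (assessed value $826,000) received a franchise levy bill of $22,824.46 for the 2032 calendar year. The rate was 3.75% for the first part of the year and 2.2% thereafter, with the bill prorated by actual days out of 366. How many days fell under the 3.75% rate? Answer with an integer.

133 days

Let d = days at the first rate; then 366 − d days at the second rate.
$826,000 × [3.75%·d + 2.2%·(366−d)] / 366 = $22,824.46
Solving gives d = 133, so the new rate took effect on May 13, 2032.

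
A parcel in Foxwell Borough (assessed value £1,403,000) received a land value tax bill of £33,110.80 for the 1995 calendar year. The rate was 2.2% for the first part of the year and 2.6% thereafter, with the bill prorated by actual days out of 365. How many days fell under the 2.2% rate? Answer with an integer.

219 days

Let d = days at the first rate; then 365 − d days at the second rate.
£1,403,000 × [2.2%·d + 2.6%·(365−d)] / 365 = £33,110.80
Solving gives d = 219, so the new rate took effect on 8 Aug 1995.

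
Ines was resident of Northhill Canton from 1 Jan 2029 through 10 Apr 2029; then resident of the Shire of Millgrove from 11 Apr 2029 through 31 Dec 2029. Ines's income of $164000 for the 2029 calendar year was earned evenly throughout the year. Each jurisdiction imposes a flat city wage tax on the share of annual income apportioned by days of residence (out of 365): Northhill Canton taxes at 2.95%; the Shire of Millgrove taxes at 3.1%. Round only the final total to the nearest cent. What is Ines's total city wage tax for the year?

Northhill Canton, 1 Jan – 10 Apr 2029: 100 days → $164000 × 2.95% × 100/365 = $1325.4795
The Shire of Millgrove, 11 Apr – 31 Dec 2029: 265 days → $164000 × 3.1% × 265/365 = $3691.1233
Total = $5016.6027

$5016.60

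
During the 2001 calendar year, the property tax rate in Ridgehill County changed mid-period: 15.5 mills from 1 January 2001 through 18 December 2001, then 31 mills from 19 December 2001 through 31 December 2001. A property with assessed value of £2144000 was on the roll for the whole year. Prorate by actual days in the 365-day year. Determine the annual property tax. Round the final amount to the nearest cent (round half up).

£34415.61

1 January – 18 December 2001: 352 days at 15.5 mills → £2144000 × 1.55% × 352/365 = £32048.3945
19 December – 31 December 2001: 13 days at 31 mills → £2144000 × 3.1% × 13/365 = £2367.2110
Total = £34415.6055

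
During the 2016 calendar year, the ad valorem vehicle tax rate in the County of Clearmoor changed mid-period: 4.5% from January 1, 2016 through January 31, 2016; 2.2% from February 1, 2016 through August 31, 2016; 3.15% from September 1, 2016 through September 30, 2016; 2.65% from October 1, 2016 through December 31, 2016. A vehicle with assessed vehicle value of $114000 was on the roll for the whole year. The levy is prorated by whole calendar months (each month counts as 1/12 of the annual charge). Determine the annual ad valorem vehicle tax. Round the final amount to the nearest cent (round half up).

January 1 – January 31, 2016: 1 month at 4.5% → $114000 × 4.5% × 1/12 = $427.5000
February 1 – August 31, 2016: 7 months at 2.2% → $114000 × 2.2% × 7/12 = $1463.0000
September 1 – September 30, 2016: 1 month at 3.15% → $114000 × 3.15% × 1/12 = $299.2500
October 1 – December 31, 2016: 3 months at 2.65% → $114000 × 2.65% × 3/12 = $755.2500
Total = $2945.0000

$2945.00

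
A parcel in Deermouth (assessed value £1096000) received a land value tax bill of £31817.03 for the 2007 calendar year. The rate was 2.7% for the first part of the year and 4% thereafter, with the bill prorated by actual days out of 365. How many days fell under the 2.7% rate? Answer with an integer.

Let d = days at the first rate; then 365 − d days at the second rate.
£1096000 × [2.7%·d + 4%·(365−d)] / 365 = £31817.03
Solving gives d = 308, so the new rate took effect on November 5, 2007.

308 days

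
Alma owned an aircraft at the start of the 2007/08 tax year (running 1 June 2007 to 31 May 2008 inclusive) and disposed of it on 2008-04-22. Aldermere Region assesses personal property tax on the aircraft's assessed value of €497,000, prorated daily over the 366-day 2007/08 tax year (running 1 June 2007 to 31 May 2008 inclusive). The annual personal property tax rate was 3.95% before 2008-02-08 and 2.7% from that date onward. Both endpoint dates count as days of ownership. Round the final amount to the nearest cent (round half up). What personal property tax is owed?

2007-06-01 to 2008-02-07: 252 days at 3.95% → €497,000 × 3.95% × 252/366 = €13,516.7705
2008-02-08 to 2008-04-22: 75 days at 2.7% → €497,000 × 2.7% × 75/366 = €2,749.7951
Total = €16,266.5656

€16,266.57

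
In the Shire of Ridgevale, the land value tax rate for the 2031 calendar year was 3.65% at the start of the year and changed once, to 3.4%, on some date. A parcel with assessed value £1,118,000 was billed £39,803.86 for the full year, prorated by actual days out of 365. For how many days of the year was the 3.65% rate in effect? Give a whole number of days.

Let d = days at the first rate; then 365 − d days at the second rate.
£1,118,000 × [3.65%·d + 3.4%·(365−d)] / 365 = £39,803.86
Solving gives d = 234, so the new rate took effect on 23 August 2031.

234 days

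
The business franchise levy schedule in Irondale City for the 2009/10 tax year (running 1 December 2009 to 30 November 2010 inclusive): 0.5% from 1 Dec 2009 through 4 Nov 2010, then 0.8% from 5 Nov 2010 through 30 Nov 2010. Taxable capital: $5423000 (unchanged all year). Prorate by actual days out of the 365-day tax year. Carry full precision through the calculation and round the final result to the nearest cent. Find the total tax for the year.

1 Dec 2009 – 4 Nov 2010: 339 days at 0.5% → $5423000 × 0.5% × 339/365 = $25183.5205
5 Nov – 30 Nov 2010: 26 days at 0.8% → $5423000 × 0.8% × 26/365 = $3090.3671
Total = $28273.8877

$28273.89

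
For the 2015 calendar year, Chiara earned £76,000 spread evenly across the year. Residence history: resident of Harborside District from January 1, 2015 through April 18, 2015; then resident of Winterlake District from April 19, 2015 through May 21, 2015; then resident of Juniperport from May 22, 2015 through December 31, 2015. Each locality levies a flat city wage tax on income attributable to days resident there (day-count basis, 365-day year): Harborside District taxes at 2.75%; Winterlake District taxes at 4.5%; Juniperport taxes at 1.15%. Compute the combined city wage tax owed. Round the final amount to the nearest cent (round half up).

Harborside District, January 1 – April 18, 2015: 108 days → £76,000 × 2.75% × 108/365 = £618.4110
Winterlake District, April 19 – May 21, 2015: 33 days → £76,000 × 4.5% × 33/365 = £309.2055
Juniperport, May 22 – December 31, 2015: 224 days → £76,000 × 1.15% × 224/365 = £536.3726
Total = £1,463.9890

£1,463.99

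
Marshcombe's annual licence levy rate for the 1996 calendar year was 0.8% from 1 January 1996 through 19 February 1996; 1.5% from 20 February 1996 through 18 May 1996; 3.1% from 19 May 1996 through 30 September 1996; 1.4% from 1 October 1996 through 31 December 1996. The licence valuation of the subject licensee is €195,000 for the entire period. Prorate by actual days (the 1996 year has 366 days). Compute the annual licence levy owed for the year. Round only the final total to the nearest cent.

€3,840.33

1 January – 19 February 1996: 50 days at 0.8% → €195,000 × 0.8% × 50/366 = €213.1148
20 February – 18 May 1996: 89 days at 1.5% → €195,000 × 1.5% × 89/366 = €711.2705
19 May – 30 September 1996: 135 days at 3.1% → €195,000 × 3.1% × 135/366 = €2,229.7131
1 October – 31 December 1996: 92 days at 1.4% → €195,000 × 1.4% × 92/366 = €686.2295
Total = €3,840.3279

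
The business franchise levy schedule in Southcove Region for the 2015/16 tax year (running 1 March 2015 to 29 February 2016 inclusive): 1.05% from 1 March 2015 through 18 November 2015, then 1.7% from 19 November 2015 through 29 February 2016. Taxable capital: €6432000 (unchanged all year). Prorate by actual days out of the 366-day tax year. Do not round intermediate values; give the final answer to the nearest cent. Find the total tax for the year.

1 March – 18 November 2015: 263 days at 1.05% → €6432000 × 1.05% × 263/366 = €48529.9672
19 November 2015 – 29 February 2016: 103 days at 1.7% → €6432000 × 1.7% × 103/366 = €30771.6721
Total = €79301.6393

€79301.64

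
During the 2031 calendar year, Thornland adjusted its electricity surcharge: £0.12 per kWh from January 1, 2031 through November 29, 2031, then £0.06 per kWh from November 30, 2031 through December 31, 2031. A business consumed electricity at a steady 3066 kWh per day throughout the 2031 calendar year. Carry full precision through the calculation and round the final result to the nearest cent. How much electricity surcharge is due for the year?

£128,404.08

January 1 – November 29, 2031: 333 days × 3066 kWh/day = 1,020,978 kWh at £0.12/kWh → £122,517.36
November 30 – December 31, 2031: 32 days × 3066 kWh/day = 98,112 kWh at £0.06/kWh → £5,886.72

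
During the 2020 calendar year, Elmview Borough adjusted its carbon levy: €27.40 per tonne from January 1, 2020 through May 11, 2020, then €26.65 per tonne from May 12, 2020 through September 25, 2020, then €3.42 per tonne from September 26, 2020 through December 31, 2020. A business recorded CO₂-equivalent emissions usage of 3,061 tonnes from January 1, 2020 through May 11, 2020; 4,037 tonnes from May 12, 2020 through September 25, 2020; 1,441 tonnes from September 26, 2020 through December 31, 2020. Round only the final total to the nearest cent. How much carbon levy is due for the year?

€196385.67

January 1 – May 11, 2020: 3,061 tonnes at €27.40/tonne → €83871.40
May 12 – September 25, 2020: 4,037 tonnes at €26.65/tonne → €107586.05
September 26 – December 31, 2020: 1,441 tonnes at €3.42/tonne → €4928.22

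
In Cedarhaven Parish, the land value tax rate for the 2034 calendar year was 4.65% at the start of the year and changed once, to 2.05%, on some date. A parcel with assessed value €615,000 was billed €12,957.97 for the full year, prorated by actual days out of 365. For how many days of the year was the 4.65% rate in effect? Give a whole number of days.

8 days

Let d = days at the first rate; then 365 − d days at the second rate.
€615,000 × [4.65%·d + 2.05%·(365−d)] / 365 = €12,957.97
Solving gives d = 8, so the new rate took effect on January 9, 2034.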